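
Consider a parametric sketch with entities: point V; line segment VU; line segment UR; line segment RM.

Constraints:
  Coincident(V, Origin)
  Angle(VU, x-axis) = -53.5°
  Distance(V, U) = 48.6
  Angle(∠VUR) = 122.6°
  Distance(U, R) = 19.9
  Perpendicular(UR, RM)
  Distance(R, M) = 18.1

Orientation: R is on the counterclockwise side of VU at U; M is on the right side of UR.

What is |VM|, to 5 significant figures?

74.899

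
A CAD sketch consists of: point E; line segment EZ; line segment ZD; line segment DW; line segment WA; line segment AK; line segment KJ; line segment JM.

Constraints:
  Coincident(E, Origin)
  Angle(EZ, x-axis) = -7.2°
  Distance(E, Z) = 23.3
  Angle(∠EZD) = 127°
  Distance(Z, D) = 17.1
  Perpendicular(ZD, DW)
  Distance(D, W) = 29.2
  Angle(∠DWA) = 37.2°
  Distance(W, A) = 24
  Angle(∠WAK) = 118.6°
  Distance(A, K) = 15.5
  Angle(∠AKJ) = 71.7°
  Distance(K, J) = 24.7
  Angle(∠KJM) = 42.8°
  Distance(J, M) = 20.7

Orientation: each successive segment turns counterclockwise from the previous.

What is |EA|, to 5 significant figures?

18.672

E is at the origin; EZ runs at -7.2° with length 23.3, so Z = (23.116, -2.9203). ∠EZD = 127.0° gives ZD at 45.800° from the x-axis; with |ZD| = 17.1, D = (35.038, 9.3389). The perpendicularity gives DW at right angles to ZD, so DW runs at 135.80°; with |DW| = 29.2, W = (14.104, 29.696). ∠DWA = 37.2° gives WA at -81.400° from the x-axis; with |WA| = 24.0, A = (17.693, 5.9660). Then |EA| = |A − E| = 18.672.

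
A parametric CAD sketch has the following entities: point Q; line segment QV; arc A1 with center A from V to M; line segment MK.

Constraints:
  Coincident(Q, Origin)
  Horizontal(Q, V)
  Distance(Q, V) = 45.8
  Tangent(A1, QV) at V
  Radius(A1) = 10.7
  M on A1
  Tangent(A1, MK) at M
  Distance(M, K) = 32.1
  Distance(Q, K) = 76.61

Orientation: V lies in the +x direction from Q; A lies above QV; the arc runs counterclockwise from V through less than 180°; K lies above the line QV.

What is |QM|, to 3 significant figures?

56.3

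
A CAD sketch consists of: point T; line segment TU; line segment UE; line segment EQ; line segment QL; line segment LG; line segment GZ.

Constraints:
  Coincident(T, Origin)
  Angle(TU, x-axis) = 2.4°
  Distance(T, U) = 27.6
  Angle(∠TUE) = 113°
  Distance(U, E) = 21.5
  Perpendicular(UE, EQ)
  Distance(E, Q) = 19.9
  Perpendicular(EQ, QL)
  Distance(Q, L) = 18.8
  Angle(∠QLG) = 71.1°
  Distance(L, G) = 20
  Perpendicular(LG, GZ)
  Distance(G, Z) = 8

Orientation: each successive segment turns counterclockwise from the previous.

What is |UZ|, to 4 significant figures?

17.12

T is at the origin; TU runs at 2.4° with length 27.6, so U = (27.58, 1.156). ∠TUE = 113.0° gives UE at 69.40° from the x-axis; with |UE| = 21.5, E = (35.14, 21.28). UE is perpendicular to EQ, so EQ runs at 159.4°; with |EQ| = 19.9, Q = (16.51, 28.28). EQ is perpendicular to QL, so QL runs at -110.6°; with |QL| = 18.8, L = (9.898, 10.68). ∠QLG = 71.1° gives LG at -1.700° from the x-axis; with |LG| = 20.0, G = (29.89, 10.09). LG ⟂ GZ, so GZ runs at 88.30°; with |GZ| = 8.0, Z = (30.13, 18.09). Then |UZ| = |Z − U| = 17.12.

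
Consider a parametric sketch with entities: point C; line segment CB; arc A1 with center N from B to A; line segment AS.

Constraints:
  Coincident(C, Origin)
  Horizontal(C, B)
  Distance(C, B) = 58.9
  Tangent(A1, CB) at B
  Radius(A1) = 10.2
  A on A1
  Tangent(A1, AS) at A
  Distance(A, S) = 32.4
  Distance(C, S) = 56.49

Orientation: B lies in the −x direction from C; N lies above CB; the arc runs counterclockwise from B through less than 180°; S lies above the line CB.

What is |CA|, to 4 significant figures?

49.62

C is at the origin; C and B share the same y with |CB| = 58.9 and B on the −x side, so B = (-58.90, 0.000). A1 meets CB tangentially, so NB is at right angles to CB, so N = B + (0, 10.2) = (-58.90, 10.20). Since NA ⟂ AS (tangency), |NS| = √(10.2² + 32.4²) = 33.97 regardless of where A sits on A1. So S lies on both circle(C, 56.49) and circle(N, 33.97); the above-CB intersection is S = (-40.88, 38.99). A is the foot of the tangent from S: A = (-49.03, 7.633).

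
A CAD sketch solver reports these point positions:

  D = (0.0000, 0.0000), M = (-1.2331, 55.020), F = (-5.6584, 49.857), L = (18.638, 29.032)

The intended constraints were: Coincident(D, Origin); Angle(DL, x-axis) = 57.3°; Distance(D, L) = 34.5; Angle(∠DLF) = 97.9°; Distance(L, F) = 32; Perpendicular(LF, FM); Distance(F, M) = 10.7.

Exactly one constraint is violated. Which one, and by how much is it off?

Distance(F, M) = 10.7 — off by 3.90.

D = (0.00, 0.00) ✓; DL at 57.30° ✓; |DL| = 34.50 ✓; ∠DLF = 97.90° ✓; |LF| = 32.00 ✓; ∠(LF, FM) = 90.00° ✓; |FM| = 6.800 ✗.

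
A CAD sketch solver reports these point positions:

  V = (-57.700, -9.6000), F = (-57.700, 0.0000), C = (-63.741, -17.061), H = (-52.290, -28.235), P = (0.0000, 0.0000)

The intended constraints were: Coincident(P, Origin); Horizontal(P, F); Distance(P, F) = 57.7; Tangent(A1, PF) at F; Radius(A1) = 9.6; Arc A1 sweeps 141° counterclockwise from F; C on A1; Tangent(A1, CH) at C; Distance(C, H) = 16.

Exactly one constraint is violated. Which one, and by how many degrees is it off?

Tangent(A1, CH) at C — off by 5.30°.

P = (0.00, 0.00) ✓; P.y = 0.00, F.y = 0.00 ✓; |PF| = 57.70 ✓; ∠(VF, FP) = 90.00° ✓; |VF| = 9.600 ✓; bearing(V→C) − bearing(V→F) = 141.0° ✓; |VC| = 9.600 ✓; ∠(VC, CH) = 95.30° ✗; |CH| = 16.00 ✓.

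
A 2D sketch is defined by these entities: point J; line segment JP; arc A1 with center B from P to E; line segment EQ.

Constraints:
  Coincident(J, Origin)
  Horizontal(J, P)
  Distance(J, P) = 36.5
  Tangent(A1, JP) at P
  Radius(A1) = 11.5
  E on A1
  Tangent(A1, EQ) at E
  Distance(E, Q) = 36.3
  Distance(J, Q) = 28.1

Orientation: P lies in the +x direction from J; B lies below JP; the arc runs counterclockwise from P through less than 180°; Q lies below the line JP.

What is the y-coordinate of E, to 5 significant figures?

-3.1280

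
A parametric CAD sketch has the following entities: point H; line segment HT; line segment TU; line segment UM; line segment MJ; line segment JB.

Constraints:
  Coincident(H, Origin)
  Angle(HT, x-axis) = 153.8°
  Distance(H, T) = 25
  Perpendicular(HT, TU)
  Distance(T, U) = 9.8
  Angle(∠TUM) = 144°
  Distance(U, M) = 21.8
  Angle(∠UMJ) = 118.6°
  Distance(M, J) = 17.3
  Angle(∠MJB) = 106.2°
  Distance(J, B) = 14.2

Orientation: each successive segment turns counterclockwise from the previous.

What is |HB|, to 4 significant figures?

13.26

H is at the origin; HT runs at 153.8° with length 25.0, so T = (-22.43, 11.04). HT is perpendicular to TU, so TU runs at -116.2°; with |TU| = 9.8, U = (-26.76, 2.245). ∠TUM = 144.0° gives UM at -80.20° from the x-axis; with |UM| = 21.8, M = (-23.05, -19.24). ∠UMJ = 118.6° gives MJ at -18.80° from the x-axis; with |MJ| = 17.3, J = (-6.671, -24.81). ∠MJB = 106.2° gives JB at 55.00° from the x-axis; with |JB| = 14.2, B = (1.474, -13.18). Then |HB| = |B − H| = 13.26.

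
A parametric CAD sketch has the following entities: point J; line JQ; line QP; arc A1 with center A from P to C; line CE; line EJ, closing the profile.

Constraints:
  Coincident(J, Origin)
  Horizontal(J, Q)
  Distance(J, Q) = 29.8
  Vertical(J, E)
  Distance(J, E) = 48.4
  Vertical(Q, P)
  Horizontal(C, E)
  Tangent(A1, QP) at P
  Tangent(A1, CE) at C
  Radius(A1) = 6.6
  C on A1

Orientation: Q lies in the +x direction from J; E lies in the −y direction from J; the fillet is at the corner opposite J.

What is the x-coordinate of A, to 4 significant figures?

23.20

JE is vertical with |JE| = 48.4 and E on the −y side, so E = (0.000, -48.40). The virtual corner opposite J is at (29.80, -48.40). A1 meets QP tangentially, so AP is at right angles to QP and A1 meets CE tangentially, so AC is at right angles to CE, with radius 6.6, so the center A sits 6.6 in from both sides at A = (23.20, -41.80). So A.x = 23.20.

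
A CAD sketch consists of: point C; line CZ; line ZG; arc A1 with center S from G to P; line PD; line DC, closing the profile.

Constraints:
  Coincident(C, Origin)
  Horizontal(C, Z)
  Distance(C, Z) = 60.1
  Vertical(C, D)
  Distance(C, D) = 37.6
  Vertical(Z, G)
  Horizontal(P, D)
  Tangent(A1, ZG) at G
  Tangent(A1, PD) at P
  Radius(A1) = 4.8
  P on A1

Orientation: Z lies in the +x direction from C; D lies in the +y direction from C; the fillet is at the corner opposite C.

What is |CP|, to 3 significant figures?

66.9

The virtual corner opposite C is at (60.1, 37.6). The tangent condition forces SG to be normal to ZG and tangency of A1 to PD means the radius SP is perpendicular to PD, with radius 4.8, so the center S sits 4.8 in from both sides at S = (55.3, 32.8). That places the tangent points at G = (60.1, 32.8) on ZG and P = (55.3, 37.6) on PD. Then |CP| = |P − C| = 66.9.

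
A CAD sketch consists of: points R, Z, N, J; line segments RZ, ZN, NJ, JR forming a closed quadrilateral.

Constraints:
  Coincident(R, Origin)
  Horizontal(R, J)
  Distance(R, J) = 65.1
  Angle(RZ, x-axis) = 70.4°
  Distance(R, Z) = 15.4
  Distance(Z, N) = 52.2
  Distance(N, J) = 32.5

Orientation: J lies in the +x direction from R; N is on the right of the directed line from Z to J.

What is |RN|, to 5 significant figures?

47.560

R is at the origin; R and J share the same y with |RJ| = 65.1 and J in +x, so J = (65.1, 0). RZ runs at 70.4° with |RZ| = 15.4, so Z = (5.1660, 14.508). N is determined by |ZN| = 52.2 and |NJ| = 32.5 together: it lies at the intersection of circle(Z, 52.2) and circle(J, 32.5). With |ZJ| = 61.665, the foot of the radical line on ZJ is 44.362 from Z and the perpendicular offset is √(52.2² − 44.362²) = 27.511. Taking the right-of-ZJ solution: N = (41.810, -22.668).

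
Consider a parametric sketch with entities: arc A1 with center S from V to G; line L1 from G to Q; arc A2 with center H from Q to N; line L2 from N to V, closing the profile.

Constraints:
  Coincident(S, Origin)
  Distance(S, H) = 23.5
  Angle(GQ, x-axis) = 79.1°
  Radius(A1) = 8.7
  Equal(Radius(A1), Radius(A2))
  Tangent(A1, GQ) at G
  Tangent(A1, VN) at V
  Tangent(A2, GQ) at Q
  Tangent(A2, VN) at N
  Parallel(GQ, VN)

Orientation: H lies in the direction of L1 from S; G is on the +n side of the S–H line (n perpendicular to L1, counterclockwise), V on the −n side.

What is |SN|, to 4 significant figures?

25.06

Tangency of A1 to both parallel lines with radius 8.7 puts G and V at S ± 8.7·n: G = (-8.543, 1.645), V = (8.543, -1.645). Equal radii place Q and N the same way about H: Q = H + 8.7·n = (-4.099, 24.72), N = H − 8.7·n = (12.99, 21.43). Then |SN| = |N − S| = 25.06.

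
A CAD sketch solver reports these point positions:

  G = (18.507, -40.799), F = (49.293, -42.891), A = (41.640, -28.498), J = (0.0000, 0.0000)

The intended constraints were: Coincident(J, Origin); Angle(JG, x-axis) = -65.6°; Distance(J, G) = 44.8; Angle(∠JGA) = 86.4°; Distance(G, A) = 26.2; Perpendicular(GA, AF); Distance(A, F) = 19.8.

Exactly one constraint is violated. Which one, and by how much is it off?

Distance(A, F) = 19.8 — off by 3.50.

J = (0.00, 0.00) ✓; JG at -65.60° ✓; |JG| = 44.80 ✓; ∠JGA = 86.40° ✓; |GA| = 26.20 ✓; ∠(GA, AF) = 90.00° ✓; |AF| = 16.30 ✗.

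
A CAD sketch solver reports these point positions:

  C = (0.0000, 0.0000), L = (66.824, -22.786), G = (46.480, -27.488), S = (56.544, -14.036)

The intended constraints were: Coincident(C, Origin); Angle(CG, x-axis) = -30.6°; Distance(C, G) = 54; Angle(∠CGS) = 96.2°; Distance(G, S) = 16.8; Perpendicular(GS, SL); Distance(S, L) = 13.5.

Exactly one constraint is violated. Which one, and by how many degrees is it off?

Perpendicular(GS, SL) — off by 3.60°.

C = (0.00, 0.00) ✓; CG at -30.60° ✓; |CG| = 54.00 ✓; ∠CGS = 96.20° ✓; |GS| = 16.80 ✓; ∠(GS, SL) = 93.60° ✗; |SL| = 13.50 ✓.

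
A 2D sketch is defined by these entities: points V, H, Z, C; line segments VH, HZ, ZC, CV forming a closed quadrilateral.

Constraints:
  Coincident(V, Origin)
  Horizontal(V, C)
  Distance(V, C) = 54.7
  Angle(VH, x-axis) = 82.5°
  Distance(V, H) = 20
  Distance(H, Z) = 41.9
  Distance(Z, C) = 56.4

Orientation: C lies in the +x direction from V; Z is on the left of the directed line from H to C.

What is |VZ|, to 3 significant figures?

59.5

V is at the origin; V and C share the same y with |VC| = 54.7 and C in +x, so C = (54.7, 0). VH runs at 82.5° with |VH| = 20.0, so H = (2.61, 19.8). Z is determined by |HZ| = 41.9 and |ZC| = 56.4 together: it lies at the intersection of circle(H, 41.9) and circle(C, 56.4). With |HC| = 55.7, the foot of the radical line on HC is 15.1 from H and the perpendicular offset is √(41.9² − 15.1²) = 39.1. Taking the left-of-HC solution: Z = (30.6, 51.0).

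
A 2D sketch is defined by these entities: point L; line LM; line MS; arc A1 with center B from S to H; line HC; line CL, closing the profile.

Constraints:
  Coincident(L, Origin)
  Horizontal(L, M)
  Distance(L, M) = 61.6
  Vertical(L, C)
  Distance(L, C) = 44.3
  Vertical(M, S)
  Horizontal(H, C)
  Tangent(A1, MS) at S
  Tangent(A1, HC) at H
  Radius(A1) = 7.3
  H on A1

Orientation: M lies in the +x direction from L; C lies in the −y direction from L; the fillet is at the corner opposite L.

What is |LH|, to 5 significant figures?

70.078

L is at the origin; L and M share the same y with |LM| = 61.6 and M on the +x side, so M = (61.600, 0.0000). L and C share the same x with |LC| = 44.3 and C on the −y side, so C = (0.0000, -44.300). The virtual corner opposite L is at (61.600, -44.300). A1 meets MS tangentially, so BS is at right angles to MS and since A1 is tangent to HC there, BH ⟂ HC, with radius 7.3, so the center B sits 7.3 in from both sides at B = (54.300, -37.000). That places the tangent points at S = (61.600, -37.000) on MS and H = (54.300, -44.300) on HC. Then |LH| = |H − L| = 70.078.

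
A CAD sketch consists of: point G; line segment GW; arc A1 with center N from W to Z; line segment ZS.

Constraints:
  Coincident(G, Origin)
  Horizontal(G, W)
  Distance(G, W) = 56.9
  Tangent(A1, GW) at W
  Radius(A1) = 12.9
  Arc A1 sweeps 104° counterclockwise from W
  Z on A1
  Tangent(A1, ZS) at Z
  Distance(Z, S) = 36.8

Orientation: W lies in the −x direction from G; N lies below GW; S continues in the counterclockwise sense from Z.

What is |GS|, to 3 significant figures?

79.6

G is at the origin; GW is horizontal with |GW| = 56.9 and W on the −x side, so W = (-56.9, 0.00). The tangent condition forces NW to be normal to GW, so N = W + (0, -12.9) = (-56.9, -12.9). On A1, W sits at bearing 90° from N; a 104° counterclockwise sweep puts Z at bearing 194°, so Z = N + 12.9·(cos 194°, sin 194°) = (-69.4, -16.0). Tangency of A1 to ZS means the radius NZ is perpendicular to ZS, so ZS runs along (−sin 194°, cos 194°); with |ZS| = 36.8, S = (-60.5, -51.7). Then |GS| = |S − G| = 79.6.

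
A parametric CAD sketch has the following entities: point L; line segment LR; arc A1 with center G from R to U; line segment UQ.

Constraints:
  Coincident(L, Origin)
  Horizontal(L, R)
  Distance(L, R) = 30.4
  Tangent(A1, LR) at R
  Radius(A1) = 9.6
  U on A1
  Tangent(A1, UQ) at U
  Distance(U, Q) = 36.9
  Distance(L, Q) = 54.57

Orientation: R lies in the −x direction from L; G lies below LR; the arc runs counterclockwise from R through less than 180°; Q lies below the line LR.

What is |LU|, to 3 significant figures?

41.5

Checks: |GU| = 9.600 ✓; ∠(GU, UQ) = 90.00° ✓; |UQ| = 36.90 ✓; |LQ| = 54.57 ✓.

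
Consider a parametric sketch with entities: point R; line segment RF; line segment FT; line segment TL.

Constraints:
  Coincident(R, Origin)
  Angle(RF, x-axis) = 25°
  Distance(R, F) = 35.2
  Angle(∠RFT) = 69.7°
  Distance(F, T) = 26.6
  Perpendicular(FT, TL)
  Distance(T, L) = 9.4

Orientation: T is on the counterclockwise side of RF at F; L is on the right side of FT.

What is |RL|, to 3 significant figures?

44.8

R is at the origin; RF runs at 25.0° with length 35.2, so F = 35.2·(cos 25.0°, sin 25.0°) = (31.9, 14.9). ∠RFT = 69.7°, so FT runs at 25.0° + (180° − 69.7°) = 135° from the x-axis; with |FT| = 26.6, T = F + 26.6·(cos 135°, sin 135°) = (13.0, 33.6). FT ⟂ TL; with |TL| = 9.4 on the right of FT, L = T + 9.4·(0.703, 0.711) = (19.6, 40.3). Then |RL| = |L − R| = 44.8.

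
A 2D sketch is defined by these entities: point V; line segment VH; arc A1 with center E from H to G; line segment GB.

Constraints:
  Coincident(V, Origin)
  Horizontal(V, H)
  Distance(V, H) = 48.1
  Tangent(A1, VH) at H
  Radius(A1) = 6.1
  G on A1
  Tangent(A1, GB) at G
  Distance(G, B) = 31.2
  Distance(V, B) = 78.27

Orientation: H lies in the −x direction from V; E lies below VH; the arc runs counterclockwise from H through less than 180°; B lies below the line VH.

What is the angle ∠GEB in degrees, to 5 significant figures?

78.937°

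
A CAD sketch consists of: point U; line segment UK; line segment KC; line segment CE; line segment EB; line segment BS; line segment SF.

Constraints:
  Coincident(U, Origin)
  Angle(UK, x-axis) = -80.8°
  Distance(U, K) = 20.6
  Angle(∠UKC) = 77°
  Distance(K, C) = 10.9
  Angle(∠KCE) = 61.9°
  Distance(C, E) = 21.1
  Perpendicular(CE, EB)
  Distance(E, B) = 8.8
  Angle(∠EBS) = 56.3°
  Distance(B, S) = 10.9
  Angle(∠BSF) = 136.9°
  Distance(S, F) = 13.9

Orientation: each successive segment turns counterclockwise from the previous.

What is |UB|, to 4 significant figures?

12.73

∠KCE = 61.9° gives CE at 140.3° from the x-axis; with |CE| = 21.1, E = (-2.849, -2.739). CE ⟂ EB, so EB runs at -129.7°; with |EB| = 8.8, B = (-8.470, -9.509). Then |UB| = |B − U| = 12.73.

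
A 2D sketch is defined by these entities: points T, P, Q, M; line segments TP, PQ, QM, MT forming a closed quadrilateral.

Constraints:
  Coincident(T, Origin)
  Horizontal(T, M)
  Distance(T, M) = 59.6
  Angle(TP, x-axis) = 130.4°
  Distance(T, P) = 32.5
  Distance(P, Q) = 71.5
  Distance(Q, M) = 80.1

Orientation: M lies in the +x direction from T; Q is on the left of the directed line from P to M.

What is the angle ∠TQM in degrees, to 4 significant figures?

43.58°

T is at the origin; TM is horizontal with |TM| = 59.6 and M in +x, so M = (59.6, 0). TP runs at 130.4° with |TP| = 32.5, so P = (-21.06, 24.75). Q is determined by |PQ| = 71.5 and |QM| = 80.1 together: it lies at the intersection of circle(P, 71.5) and circle(M, 80.1). With |PM| = 84.38, the foot of the radical line on PM is 34.46 from P and the perpendicular offset is √(71.5² − 34.46²) = 62.65. Taking the left-of-PM solution: Q = (30.26, 74.53).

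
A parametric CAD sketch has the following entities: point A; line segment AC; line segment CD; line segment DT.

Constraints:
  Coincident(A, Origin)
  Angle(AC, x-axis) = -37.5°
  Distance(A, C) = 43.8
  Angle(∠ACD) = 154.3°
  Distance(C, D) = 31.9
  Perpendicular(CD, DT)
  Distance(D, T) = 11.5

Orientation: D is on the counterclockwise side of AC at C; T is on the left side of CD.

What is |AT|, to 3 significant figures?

71.8

∠ACD = 154.3°, so CD runs at -37.5° + (180° − 154.3°) = -11.8° from the x-axis; with |CD| = 31.9, D = C + 31.9·(cos -11.8°, sin -11.8°) = (66.0, -33.2). CD is perpendicular to DT; with |DT| = 11.5 on the left of CD, T = D + 11.5·(0.204, 0.979) = (68.3, -21.9). Then |AT| = |T − A| = 71.8.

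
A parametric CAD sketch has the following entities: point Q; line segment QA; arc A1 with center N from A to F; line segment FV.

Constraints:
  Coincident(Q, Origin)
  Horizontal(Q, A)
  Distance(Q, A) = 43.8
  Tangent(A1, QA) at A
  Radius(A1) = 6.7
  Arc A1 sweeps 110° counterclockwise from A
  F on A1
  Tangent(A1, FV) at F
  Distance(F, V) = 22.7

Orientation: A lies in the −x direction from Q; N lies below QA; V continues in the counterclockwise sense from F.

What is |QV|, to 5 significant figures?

52.072

On A1, A sits at bearing 90° from N; a 110° counterclockwise sweep puts F at bearing 200°, so F = N + 6.7·(cos 200°, sin 200°) = (-50.096, -8.9915). A1 meets FV tangentially, so NF is at right angles to FV, so FV runs along (−sin 200°, cos 200°); with |FV| = 22.7, V = (-42.332, -30.323). Then |QV| = |V − Q| = 52.072.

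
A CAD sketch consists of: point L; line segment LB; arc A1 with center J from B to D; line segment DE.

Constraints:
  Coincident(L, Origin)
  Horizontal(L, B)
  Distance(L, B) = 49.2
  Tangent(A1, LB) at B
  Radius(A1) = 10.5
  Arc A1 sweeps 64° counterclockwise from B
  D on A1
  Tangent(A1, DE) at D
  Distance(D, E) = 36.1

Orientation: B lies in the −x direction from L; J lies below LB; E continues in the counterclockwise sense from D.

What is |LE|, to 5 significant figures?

83.755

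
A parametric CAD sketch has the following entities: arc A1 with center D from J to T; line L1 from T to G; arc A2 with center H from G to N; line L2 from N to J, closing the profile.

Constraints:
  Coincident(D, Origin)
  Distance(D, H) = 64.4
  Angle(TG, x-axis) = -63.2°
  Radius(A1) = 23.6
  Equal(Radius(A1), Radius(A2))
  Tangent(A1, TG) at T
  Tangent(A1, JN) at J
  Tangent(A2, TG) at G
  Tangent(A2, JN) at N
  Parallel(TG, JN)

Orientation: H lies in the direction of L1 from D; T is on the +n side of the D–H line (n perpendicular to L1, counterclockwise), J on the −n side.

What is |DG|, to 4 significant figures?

68.59

The slot axis is L1's direction at -63.2°, so u = (cos -63.2°, sin -63.2°) = (0.4509, -0.8926) and n = (−sin -63.2°, cos -63.2°) = (0.8926, 0.4509). D is at the origin and H lies 64.4 along u from D, so H = 64.4·u = (29.04, -57.48). Tangency of A1 to both parallel lines with radius 23.6 puts T and J at D ± 23.6·n: T = (21.07, 10.64), J = (-21.07, -10.64). Equal radii place G and N the same way about H: G = H + 23.6·n = (50.10, -46.84), N = H − 23.6·n = (7.971, -68.12). Then |DG| = |G − D| = 68.59.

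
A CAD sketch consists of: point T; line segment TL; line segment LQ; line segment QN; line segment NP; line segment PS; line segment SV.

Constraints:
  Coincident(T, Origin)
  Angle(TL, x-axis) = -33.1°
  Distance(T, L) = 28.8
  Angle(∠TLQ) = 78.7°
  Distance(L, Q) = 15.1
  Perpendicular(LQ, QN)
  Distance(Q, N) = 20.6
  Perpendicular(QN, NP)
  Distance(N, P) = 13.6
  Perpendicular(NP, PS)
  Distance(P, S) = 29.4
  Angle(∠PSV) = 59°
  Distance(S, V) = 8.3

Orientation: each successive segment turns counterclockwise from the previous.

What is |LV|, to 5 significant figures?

9.7307

T is at the origin; TL runs at -33.1° with length 28.8, so L = (24.126, -15.728). ∠TLQ = 78.7° gives LQ at 68.200° from the x-axis; with |LQ| = 15.1, Q = (29.734, -1.7076). LQ is perpendicular to QN, so QN runs at 158.20°; with |QN| = 20.6, N = (10.607, 5.9426). QN ⟂ NP, so NP runs at -111.80°; with |NP| = 13.6, P = (5.5565, -6.6848). NP ⟂ PS, so PS runs at -21.800°; with |PS| = 29.4, S = (32.854, -17.603). ∠PSV = 59.0° gives SV at 99.200° from the x-axis; with |SV| = 8.3, V = (31.527, -9.4098). Then |LV| = |V − L| = 9.7307.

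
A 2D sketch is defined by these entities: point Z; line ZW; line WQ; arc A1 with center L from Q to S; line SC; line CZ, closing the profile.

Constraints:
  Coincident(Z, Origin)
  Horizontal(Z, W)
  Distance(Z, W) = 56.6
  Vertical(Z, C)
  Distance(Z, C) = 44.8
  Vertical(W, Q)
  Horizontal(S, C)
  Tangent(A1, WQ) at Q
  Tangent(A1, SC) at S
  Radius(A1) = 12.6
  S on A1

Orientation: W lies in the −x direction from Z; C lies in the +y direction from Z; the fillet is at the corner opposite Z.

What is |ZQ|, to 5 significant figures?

65.118

Z is at the origin; ZW is horizontal with |ZW| = 56.6 and W on the −x side, so W = (-56.600, 0.0000). ZC is vertical with |ZC| = 44.8 and C on the +y side, so C = (0.0000, 44.800). The virtual corner opposite Z is at (-56.600, 44.800). Tangency of A1 to WQ means the radius LQ is perpendicular to WQ and tangency of A1 to SC means the radius LS is perpendicular to SC, with radius 12.6, so the center L sits 12.6 in from both sides at L = (-44.000, 32.200). That places the tangent points at Q = (-56.600, 32.200) on WQ and S = (-44.000, 44.800) on SC. Then |ZQ| = |Q − Z| = 65.118.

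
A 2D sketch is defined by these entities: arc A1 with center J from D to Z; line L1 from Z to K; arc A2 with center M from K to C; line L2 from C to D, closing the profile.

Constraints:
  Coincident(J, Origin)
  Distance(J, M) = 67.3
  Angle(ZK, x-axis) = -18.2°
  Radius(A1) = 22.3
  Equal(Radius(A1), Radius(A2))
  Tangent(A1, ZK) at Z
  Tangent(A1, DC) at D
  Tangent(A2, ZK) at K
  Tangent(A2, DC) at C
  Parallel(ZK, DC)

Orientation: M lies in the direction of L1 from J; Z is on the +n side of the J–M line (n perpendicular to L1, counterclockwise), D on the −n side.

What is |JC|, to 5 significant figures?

70.898

Tangency of A1 to both parallel lines with radius 22.3 puts Z and D at J ± 22.3·n: Z = (6.9651, 21.184), D = (-6.9651, -21.184). Equal radii place K and C the same way about M: K = M + 22.3·n = (70.898, 0.16424), C = M − 22.3·n = (56.968, -42.205). Then |JC| = |C − J| = 70.898.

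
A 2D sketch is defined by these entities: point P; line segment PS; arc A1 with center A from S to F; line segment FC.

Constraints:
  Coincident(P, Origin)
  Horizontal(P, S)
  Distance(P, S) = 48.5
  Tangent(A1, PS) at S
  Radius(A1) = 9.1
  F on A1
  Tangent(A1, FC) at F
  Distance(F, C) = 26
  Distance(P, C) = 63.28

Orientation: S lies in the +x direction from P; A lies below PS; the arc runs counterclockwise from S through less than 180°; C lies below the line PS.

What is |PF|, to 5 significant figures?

42.393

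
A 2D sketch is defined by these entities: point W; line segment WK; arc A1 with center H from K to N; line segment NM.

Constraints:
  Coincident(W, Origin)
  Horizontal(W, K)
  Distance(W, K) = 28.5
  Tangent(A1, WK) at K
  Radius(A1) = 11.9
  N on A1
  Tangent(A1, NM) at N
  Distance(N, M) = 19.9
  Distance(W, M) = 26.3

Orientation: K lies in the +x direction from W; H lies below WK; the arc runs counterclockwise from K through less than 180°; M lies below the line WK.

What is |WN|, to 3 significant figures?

19.0

Checks: |HN| = 11.90 ✓; ∠(HN, NM) = 90.00° ✓; |NM| = 19.90 ✓; |WM| = 26.30 ✓.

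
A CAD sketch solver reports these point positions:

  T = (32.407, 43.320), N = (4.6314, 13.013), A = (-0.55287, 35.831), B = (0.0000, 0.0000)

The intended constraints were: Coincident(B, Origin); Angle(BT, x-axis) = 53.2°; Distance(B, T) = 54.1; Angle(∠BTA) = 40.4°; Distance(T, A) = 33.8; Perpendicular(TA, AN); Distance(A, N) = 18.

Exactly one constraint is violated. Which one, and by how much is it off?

Distance(A, N) = 18 — off by 5.40.

B = (0.00, 0.00) ✓; BT at 53.20° ✓; |BT| = 54.10 ✓; ∠BTA = 40.40° ✓; |TA| = 33.80 ✓; ∠(TA, AN) = 90.00° ✓; |AN| = 23.40 ✗.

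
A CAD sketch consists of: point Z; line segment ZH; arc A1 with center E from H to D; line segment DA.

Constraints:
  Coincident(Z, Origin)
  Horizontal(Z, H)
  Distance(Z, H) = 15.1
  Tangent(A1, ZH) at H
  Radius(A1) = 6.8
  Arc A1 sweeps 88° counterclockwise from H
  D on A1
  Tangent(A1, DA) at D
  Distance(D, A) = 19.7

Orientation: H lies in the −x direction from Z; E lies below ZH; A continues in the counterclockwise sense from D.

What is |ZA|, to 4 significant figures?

34.63

Z is at the origin; Z and H share the same y with |ZH| = 15.1 and H on the −x side, so H = (-15.10, 0.000). Since A1 is tangent to ZH there, EH ⟂ ZH, so E = H + (0, -6.8) = (-15.10, -6.800). On A1, H sits at bearing 90° from E; an 88° counterclockwise sweep puts D at bearing 178°, so D = E + 6.8·(cos 178°, sin 178°) = (-21.90, -6.563). The tangent condition forces ED to be normal to DA, so DA runs along (−sin 178°, cos 178°); with |DA| = 19.7, A = (-22.58, -26.25). Then |ZA| = |A − Z| = 34.63.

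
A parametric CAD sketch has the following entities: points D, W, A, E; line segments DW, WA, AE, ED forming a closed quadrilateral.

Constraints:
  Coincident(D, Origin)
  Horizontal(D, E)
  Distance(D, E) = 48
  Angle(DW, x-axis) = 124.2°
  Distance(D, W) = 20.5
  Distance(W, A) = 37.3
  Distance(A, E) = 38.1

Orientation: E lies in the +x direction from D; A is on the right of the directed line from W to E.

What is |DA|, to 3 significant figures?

16.9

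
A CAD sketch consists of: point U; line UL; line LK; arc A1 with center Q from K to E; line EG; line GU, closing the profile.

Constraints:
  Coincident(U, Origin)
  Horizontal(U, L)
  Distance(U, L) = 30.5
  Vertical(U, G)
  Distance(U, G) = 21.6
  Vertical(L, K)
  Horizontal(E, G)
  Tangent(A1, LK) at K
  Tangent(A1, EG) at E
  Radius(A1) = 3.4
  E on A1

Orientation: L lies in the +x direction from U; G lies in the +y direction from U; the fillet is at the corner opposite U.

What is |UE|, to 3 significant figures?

34.7

U is at the origin; U and L share the same y with |UL| = 30.5 and L on the +x side, so L = (30.5, 0.00). U and G share the same x with |UG| = 21.6 and G on the +y side, so G = (0.00, 21.6). The virtual corner opposite U is at (30.5, 21.6). A1 meets LK tangentially, so QK is at right angles to LK and the tangent condition forces QE to be normal to EG, with radius 3.4, so the center Q sits 3.4 in from both sides at Q = (27.1, 18.2). That places the tangent points at K = (30.5, 18.2) on LK and E = (27.1, 21.6) on EG. Then |UE| = |E − U| = 34.7.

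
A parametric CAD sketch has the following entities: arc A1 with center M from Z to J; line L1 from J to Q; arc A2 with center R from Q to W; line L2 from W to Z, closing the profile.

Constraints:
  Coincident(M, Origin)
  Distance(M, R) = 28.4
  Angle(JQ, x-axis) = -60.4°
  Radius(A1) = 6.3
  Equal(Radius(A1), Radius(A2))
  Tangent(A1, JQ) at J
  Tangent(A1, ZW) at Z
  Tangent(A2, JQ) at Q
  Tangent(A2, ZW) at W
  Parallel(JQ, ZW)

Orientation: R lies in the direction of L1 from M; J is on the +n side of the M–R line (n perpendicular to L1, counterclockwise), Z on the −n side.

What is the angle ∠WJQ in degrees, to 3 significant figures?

23.9°

The slot axis is L1's direction at -60.4°, so u = (cos -60.4°, sin -60.4°) = (0.494, -0.869) and n = (−sin -60.4°, cos -60.4°) = (0.869, 0.494). M is at the origin and R lies 28.4 along u from M, so R = 28.4·u = (14.0, -24.7). Tangency of A1 to both parallel lines with radius 6.3 puts J and Z at M ± 6.3·n: J = (5.48, 3.11), Z = (-5.48, -3.11). Equal radii place Q and W the same way about R: Q = R + 6.3·n = (19.5, -21.6), W = R − 6.3·n = (8.55, -27.8). Then cos ∠WJQ = JW·JQ / (|JW||JQ|), giving 23.9°.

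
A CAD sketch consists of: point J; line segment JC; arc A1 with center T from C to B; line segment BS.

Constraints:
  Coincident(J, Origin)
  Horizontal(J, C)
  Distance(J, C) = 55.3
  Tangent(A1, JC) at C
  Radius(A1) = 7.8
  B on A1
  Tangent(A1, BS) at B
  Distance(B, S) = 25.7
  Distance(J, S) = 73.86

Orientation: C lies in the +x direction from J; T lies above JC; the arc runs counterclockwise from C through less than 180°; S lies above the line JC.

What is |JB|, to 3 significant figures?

63.4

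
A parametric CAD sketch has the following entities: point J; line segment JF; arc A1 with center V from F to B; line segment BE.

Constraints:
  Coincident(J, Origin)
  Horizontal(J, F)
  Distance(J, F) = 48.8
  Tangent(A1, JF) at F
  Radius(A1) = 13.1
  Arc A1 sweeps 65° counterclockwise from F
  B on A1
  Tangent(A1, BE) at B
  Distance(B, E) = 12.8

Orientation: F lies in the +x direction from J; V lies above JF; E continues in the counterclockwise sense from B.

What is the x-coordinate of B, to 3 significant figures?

60.7

J is at the origin; J and F share the same y with |JF| = 48.8 and F on the +x side, so F = (48.8, 0.00). The tangent condition forces VF to be normal to JF, so V = F + (0, 13.1) = (48.8, 13.1). On A1, F sits at bearing -90° from V; a 65° counterclockwise sweep puts B at bearing -25°, so B = V + 13.1·(cos -25°, sin -25°) = (60.7, 7.56). So B.x = 60.7.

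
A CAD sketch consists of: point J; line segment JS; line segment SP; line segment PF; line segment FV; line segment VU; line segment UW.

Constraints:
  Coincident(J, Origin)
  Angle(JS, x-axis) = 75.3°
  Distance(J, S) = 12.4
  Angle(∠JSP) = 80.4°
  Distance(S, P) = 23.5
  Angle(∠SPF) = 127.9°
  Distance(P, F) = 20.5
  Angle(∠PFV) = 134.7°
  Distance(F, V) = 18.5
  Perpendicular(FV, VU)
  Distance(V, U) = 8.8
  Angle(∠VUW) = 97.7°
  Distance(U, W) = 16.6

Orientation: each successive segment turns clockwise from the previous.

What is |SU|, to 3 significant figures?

41.7

J is at the origin; JS runs at 75.3° with length 12.4, so S = (3.15, 12.0). ∠JSP = 80.4° gives SP at -24.3° from the x-axis; with |SP| = 23.5, P = (24.6, 2.32). ∠SPF = 127.9° gives PF at -76.4° from the x-axis; with |PF| = 20.5, F = (29.4, -17.6). ∠PFV = 134.7° gives FV at -122° from the x-axis; with |FV| = 18.5, V = (19.7, -33.3). The perpendicularity gives VU at right angles to FV, so VU runs at 148°; with |VU| = 8.8, U = (12.2, -28.7). Then |SU| = |U − S| = 41.7.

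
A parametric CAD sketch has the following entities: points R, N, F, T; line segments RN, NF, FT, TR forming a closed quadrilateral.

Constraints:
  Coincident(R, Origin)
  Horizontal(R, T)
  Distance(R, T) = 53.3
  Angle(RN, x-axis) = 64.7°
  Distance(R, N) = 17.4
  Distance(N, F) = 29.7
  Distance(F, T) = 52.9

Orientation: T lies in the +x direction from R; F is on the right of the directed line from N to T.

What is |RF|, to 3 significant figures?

13.7

R is at the origin; RT is horizontal with |RT| = 53.3 and T in +x, so T = (53.3, 0). RN runs at 64.7° with |RN| = 17.4, so N = (7.44, 15.7). F is determined by |NF| = 29.7 and |FT| = 52.9 together: it lies at the intersection of circle(N, 29.7) and circle(T, 52.9). With |NT| = 48.5, the foot of the radical line on NT is 4.48 from N and the perpendicular offset is √(29.7² − 4.48²) = 29.4. Taking the right-of-NT solution: F = (2.15, -13.5).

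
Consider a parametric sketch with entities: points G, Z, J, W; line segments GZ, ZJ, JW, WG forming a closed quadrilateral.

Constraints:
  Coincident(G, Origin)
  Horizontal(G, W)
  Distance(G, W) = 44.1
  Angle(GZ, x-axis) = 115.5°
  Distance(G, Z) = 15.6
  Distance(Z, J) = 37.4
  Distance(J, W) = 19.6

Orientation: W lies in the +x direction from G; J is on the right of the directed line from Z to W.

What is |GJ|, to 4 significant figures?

25.80

G is at the origin; G and W share the same y with |GW| = 44.1 and W in +x, so W = (44.1, 0). GZ runs at 115.5° with |GZ| = 15.6, so Z = (-6.716, 14.08). J is determined by |ZJ| = 37.4 and |JW| = 19.6 together: it lies at the intersection of circle(Z, 37.4) and circle(W, 19.6). With |ZW| = 52.73, the foot of the radical line on ZW is 35.99 from Z and the perpendicular offset is √(37.4² − 35.99²) = 10.19. Taking the right-of-ZW solution: J = (25.24, -5.346).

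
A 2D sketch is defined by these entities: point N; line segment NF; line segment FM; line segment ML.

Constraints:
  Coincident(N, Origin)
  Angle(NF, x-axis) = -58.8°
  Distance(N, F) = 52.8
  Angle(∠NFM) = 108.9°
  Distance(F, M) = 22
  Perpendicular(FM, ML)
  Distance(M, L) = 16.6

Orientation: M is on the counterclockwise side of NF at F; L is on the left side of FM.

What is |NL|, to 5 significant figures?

51.395

N is at the origin; NF runs at -58.8° with length 52.8, so F = 52.8·(cos -58.8°, sin -58.8°) = (27.352, -45.163). ∠NFM = 108.9°, so FM runs at -58.8° + (180° − 108.9°) = 12.300° from the x-axis; with |FM| = 22.0, M = F + 22.0·(cos 12.300°, sin 12.300°) = (48.847, -40.477). The perpendicularity gives ML at right angles to FM; with |ML| = 16.6 on the left of FM, L = M + 16.6·(-0.21303, 0.97705) = (45.311, -24.258). Then |NL| = |L − N| = 51.395.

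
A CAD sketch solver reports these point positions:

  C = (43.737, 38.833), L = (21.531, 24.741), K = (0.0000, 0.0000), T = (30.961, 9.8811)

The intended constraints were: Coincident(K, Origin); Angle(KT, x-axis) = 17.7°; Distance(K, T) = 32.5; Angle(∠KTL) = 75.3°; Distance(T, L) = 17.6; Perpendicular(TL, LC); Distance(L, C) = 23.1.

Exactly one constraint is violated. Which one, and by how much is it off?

Distance(L, C) = 23.1 — off by 3.20.

K = (0.00, 0.00) ✓; KT at 17.70° ✓; |KT| = 32.50 ✓; ∠KTL = 75.30° ✓; |TL| = 17.60 ✓; ∠(TL, LC) = 90.00° ✓; |LC| = 26.30 ✗.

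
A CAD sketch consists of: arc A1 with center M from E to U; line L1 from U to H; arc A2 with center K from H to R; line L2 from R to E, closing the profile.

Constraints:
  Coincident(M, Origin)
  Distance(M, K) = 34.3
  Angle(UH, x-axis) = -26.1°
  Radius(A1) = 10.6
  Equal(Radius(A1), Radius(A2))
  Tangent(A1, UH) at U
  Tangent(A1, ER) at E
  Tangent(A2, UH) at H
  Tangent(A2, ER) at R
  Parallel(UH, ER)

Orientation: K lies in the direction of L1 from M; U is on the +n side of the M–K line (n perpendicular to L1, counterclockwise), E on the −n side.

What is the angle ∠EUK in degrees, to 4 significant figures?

72.83°

The slot axis is L1's direction at -26.1°, so u = (cos -26.1°, sin -26.1°) = (0.8980, -0.4399) and n = (−sin -26.1°, cos -26.1°) = (0.4399, 0.8980). M is at the origin and K lies 34.3 along u from M, so K = 34.3·u = (30.80, -15.09). Tangency of A1 to both parallel lines with radius 10.6 puts U and E at M ± 10.6·n: U = (4.663, 9.519), E = (-4.663, -9.519). Then cos ∠EUK = UE·UK / (|UE||UK|), giving 72.83°.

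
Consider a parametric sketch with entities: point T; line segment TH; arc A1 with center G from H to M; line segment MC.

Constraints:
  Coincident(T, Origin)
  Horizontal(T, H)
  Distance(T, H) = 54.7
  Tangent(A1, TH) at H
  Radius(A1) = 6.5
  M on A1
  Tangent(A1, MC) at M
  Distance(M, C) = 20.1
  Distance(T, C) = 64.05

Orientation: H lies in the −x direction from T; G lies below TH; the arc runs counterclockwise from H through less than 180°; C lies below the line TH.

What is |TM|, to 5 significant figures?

61.580

Checks: T = (0.00, 0.00) ✓; |GM| = 6.500 ✓; ∠(GM, MC) = 90.00° ✓; |MC| = 20.10 ✓; |TC| = 64.05 ✓.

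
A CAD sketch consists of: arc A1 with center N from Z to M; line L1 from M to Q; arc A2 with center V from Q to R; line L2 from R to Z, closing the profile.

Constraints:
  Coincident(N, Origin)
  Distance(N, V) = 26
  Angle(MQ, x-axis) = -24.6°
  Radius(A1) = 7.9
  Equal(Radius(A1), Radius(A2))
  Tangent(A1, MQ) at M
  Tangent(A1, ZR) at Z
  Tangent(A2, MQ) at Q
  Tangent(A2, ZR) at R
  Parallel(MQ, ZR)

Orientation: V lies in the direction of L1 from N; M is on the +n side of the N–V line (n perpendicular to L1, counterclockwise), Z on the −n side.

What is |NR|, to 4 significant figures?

27.17

Tangency of A1 to both parallel lines with radius 7.9 puts M and Z at N ± 7.9·n: M = (3.289, 7.183), Z = (-3.289, -7.183). Equal radii place Q and R the same way about V: Q = V + 7.9·n = (26.93, -3.640), R = V − 7.9·n = (20.35, -18.01). Then |NR| = |R − N| = 27.17.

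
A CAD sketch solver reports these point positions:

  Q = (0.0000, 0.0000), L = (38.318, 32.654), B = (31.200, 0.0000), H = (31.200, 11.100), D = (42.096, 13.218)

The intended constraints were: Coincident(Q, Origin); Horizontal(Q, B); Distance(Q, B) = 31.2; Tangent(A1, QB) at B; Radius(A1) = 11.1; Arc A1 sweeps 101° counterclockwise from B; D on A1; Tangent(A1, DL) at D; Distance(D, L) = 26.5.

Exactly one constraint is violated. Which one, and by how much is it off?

Distance(D, L) = 26.5 — off by 6.70.

Q = (0.00, 0.00) ✓; Q.y = 0.00, B.y = 0.00 ✓; |QB| = 31.20 ✓; ∠(HB, BQ) = 90.00° ✓; |HB| = 11.10 ✓; bearing(H→D) − bearing(H→B) = 101.0° ✓; |HD| = 11.10 ✓; ∠(HD, DL) = 90.00° ✓; |DL| = 19.80 ✗.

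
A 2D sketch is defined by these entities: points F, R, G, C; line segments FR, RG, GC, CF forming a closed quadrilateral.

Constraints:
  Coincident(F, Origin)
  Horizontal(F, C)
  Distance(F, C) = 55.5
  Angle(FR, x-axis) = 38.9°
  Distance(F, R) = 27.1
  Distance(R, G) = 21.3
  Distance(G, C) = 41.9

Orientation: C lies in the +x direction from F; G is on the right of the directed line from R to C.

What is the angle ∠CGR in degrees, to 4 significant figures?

65.66°

Checks: |RG| = 21.30 ✓; |GC| = 41.90 ✓.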